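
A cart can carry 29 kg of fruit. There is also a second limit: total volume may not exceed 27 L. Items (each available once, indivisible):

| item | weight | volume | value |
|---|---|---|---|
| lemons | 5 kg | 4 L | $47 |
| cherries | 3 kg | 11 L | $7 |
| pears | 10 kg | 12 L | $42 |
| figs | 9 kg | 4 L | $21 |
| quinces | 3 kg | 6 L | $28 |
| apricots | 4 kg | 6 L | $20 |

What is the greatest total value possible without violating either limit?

$138

Feasible sets respecting both limits:
- lemons+pears+figs+quinces: weight 27, volume 26, value 138
- lemons+pears+figs+apricots: weight 28, volume 26, value 130
- lemons+pears+quinces: weight 18, volume 22, value 117
Best: $138.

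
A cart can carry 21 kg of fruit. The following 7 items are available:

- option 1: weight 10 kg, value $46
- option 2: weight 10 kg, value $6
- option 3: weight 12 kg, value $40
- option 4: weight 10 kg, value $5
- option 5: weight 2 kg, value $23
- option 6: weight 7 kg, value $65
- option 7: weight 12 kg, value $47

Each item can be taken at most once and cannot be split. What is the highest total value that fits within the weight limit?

$135

Check high-value combinations within 21 kg:
- option 5+option 6+option 7: weight 2+7+12=21, value 23+65+47=135
- option 1+option 5+option 6: weight 10+2+7=19, value 46+23+65=134
- option 3+option 5+option 6: weight 12+2+7=21, value 40+23+65=128
- option 6+option 7: weight 7+12=19, value 65+47=112
- option 1+option 6: weight 10+7=17, value 46+65=111
Best: $135.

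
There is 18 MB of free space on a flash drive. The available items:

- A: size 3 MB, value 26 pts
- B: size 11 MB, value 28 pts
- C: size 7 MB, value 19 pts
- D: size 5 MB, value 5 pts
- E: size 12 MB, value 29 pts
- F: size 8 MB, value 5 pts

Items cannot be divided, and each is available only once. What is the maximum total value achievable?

55 pts

Check high-value combinations within 18 MB:
- A+E: size 3+12=15, value 26+29=55
- A+B: size 3+11=14, value 26+28=54
- A+C+D: size 3+7+5=15, value 26+19+5=50
- A+C+F: size 3+7+8=18, value 26+19+5=50
Best: 55 pts.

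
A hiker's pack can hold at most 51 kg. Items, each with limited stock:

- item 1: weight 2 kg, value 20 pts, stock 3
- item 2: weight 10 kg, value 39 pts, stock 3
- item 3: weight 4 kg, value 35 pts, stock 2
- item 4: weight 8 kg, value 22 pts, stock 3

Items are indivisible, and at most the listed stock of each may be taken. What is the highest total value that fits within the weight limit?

252 pts

Top feasible selections:
- 3×item 1 + 2×item 2 + 2×item 3 + 2×item 4: weight 50, value 252
- 2×item 1 + 3×item 2 + 2×item 3 + 1×item 4: weight 50, value 249
- 3×item 1 + 3×item 2 + 2×item 3: weight 44, value 247
Best: 252 pts.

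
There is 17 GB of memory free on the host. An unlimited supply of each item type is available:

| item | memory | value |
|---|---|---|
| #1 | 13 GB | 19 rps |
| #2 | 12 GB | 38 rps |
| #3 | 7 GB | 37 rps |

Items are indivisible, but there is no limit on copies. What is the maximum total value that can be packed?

74 rps

Best value-per-unit is #3 at 37/7, and filling with it alone uses memory 2×7=14. No mix of the others beats 2×37 = 74.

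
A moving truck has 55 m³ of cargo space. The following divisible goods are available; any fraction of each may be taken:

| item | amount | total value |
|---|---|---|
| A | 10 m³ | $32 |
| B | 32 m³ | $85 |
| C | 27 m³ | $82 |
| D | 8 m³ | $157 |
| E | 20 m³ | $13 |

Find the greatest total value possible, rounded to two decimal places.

Take in order of value per unit:
- D (157/8 per unit): all 8 → value 157, running total 157.00
- A (32/10 per unit): all 10 → value 32, running total 189.00
- C (82/27 per unit): all 27 → value 82, running total 271.00
- B (85/32 per unit): 10 of 32 → value 10×85/32 = 26.5625, running total 297.56
Total 297.56.

297.56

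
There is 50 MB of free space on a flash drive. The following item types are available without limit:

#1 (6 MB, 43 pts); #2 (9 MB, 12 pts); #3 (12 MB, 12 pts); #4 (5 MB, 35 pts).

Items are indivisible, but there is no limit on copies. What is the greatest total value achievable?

355 pts

Best value-per-unit is #1 at 43/6; filling with it alone gives 8×43 = 344.
Optimal mix: 5×#1 + 4×#4 → size 50, value 355.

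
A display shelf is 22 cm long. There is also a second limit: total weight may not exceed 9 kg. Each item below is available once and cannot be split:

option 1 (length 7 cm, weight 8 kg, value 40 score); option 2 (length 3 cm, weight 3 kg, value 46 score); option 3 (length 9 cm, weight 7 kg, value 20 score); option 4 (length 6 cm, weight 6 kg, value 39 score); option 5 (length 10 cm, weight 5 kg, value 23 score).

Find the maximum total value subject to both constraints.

85 score

Feasible sets respecting both limits:
- option 2+option 4: length 9, weight 9, value 85
- option 2+option 5: length 13, weight 8, value 69
- option 2: length 3, weight 3, value 46
Best: 85 score.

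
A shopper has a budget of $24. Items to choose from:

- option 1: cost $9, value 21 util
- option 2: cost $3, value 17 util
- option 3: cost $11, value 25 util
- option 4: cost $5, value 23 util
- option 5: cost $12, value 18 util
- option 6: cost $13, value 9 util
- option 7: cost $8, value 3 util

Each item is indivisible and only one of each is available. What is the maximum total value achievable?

This is a 0/1 knapsack; check combinations near the capacity.
- option 2+option 3+option 4: cost 3+11+5=19, value 17+25+23=65
- option 1+option 2+option 3: cost 9+3+11=23, value 21+17+25=63
- option 1+option 2+option 4: cost 9+3+5=17, value 21+17+23=61
- option 2+option 4+option 5: cost 3+5+12=20, value 17+23+18=58
- option 1+option 2+option 5: cost 9+3+12=24, value 21+17+18=56
Best: 65 util.

65 util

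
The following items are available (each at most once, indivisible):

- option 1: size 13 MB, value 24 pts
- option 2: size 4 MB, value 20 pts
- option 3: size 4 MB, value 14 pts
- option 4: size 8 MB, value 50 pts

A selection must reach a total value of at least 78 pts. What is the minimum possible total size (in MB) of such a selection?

16

Subsets with value ≥ 78, sorted by total size:
- option 2+option 3+option 4: size 16, value 84
- option 1+option 2+option 4: size 25, value 94
- option 1+option 3+option 4: size 25, value 88
- option 1+option 2+option 3+option 4: size 29, value 108
Minimum size: 16 MB.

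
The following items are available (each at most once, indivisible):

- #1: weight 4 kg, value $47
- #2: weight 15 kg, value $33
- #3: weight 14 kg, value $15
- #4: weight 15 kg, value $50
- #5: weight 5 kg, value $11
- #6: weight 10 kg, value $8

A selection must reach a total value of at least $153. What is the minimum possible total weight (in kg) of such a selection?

53

Subsets with value ≥ 153, sorted by total weight:
- #1+#2+#3+#4+#5: weight 53, value 156
- #1+#2+#3+#4+#6: weight 58, value 153
Minimum weight: 53 kg.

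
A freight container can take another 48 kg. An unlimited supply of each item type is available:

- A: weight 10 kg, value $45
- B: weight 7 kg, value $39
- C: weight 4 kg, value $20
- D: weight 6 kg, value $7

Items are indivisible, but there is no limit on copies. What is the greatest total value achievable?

Best value-per-unit is B at 39/7; filling with it alone gives 6×39 = 234.
Optimal mix: 4×B + 5×C → weight 48, value 256.

$256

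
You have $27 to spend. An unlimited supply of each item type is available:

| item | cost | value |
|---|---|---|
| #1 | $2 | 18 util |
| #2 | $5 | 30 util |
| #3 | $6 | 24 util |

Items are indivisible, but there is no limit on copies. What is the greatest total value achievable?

Best value-per-unit is #1 at 18/2, and filling with it alone uses cost 13×2=26. No mix of the others beats 13×18 = 234.

234 util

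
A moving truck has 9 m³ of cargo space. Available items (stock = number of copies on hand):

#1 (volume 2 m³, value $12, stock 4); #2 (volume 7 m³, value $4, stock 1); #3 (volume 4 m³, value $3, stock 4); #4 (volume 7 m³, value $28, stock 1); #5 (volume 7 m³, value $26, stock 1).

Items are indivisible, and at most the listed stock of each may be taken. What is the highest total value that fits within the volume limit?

$48

Best selections within volume 9 and stock limits:
- 4×#1: volume 8, value 48
- 1×#1 + 1×#4: volume 9, value 40
Best: $48.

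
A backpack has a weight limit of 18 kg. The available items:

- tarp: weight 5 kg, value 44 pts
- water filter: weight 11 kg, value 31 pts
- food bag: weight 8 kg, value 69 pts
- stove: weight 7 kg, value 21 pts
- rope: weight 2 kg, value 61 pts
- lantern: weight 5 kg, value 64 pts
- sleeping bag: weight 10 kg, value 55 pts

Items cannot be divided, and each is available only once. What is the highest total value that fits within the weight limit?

194 pts

Check high-value combinations within 18 kg:
- food bag+rope+lantern: weight 8+2+5=15, value 69+61+64=194
- rope+lantern+sleeping bag: weight 2+5+10=17, value 61+64+55=180
- tarp+food bag+lantern: weight 5+8+5=18, value 44+69+64=177
- tarp+food bag+rope: weight 5+8+2=15, value 44+69+61=174
Best: 194 pts.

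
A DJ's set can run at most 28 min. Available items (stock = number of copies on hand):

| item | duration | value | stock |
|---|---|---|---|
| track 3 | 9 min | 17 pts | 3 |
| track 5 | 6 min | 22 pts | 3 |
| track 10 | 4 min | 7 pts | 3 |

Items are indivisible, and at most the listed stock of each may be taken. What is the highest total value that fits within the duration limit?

Top feasible selections:
- 1×track 3 + 3×track 5: duration 27, value 83
- 3×track 5 + 2×track 10: duration 26, value 80
- 3×track 5 + 1×track 10: duration 22, value 73
Best: 83 pts.

83 pts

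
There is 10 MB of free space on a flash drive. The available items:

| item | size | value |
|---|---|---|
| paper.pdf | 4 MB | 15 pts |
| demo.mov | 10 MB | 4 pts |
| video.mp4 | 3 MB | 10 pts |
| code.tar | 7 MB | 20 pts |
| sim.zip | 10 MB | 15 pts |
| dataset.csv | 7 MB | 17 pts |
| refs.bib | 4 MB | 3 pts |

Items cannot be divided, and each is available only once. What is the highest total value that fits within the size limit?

30 pts

Check high-value combinations within 10 MB:
- video.mp4+code.tar: size 3+7=10, value 10+20=30
- video.mp4+dataset.csv: size 3+7=10, value 10+17=27
- paper.pdf+video.mp4: size 4+3=7, value 15+10=25
- code.tar: size 7, value 20
Best: 30 pts.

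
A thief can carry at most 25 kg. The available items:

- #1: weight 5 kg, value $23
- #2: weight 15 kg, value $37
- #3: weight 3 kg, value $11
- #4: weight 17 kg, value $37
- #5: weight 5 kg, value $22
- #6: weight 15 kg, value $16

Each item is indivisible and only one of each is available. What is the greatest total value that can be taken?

$82

Check high-value combinations within 25 kg:
- #1+#2+#5: weight 5+15+5=25, value 23+37+22=82
- #1+#2+#3: weight 5+15+3=23, value 23+37+11=71
- #1+#3+#4: weight 5+3+17=25, value 23+11+37=71
- #2+#3+#5: weight 15+3+5=23, value 37+11+22=70
Best: $82.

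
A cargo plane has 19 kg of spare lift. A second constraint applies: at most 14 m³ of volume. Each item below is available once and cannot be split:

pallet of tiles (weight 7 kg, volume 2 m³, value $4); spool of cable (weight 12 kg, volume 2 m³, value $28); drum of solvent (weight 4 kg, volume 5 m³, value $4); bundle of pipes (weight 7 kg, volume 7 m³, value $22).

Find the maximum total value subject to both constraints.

$50

Feasible sets respecting both limits:
- spool of cable+bundle of pipes: weight 19, volume 9, value 50
- pallet of tiles+spool of cable: weight 19, volume 4, value 32
- spool of cable+drum of solvent: weight 16, volume 7, value 32
- pallet of tiles+drum of solvent+bundle of pipes: weight 18, volume 14, value 30
Best: $50.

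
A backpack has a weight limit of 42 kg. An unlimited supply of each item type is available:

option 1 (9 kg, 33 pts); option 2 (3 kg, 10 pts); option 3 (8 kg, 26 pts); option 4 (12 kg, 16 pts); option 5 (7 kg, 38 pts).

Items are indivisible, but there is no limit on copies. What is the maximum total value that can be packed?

Best value-per-unit is option 5 at 38/7, and filling with it alone uses weight 6×7=42. No mix of the others beats 6×38 = 228.

228 pts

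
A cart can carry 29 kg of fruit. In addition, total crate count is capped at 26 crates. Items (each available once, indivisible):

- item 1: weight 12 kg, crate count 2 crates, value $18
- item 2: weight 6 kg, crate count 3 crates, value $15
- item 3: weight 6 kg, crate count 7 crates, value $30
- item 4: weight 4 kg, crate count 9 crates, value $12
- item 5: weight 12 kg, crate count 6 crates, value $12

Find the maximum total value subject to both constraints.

$75

Feasible sets respecting both limits:
- item 1+item 2+item 3+item 4: weight 28, crate count 21, value 75
- item 2+item 3+item 4+item 5: weight 28, crate count 25, value 69
- item 1+item 2+item 3: weight 24, crate count 12, value 63
- item 1+item 3+item 4: weight 22, crate count 18, value 60
Best: $75.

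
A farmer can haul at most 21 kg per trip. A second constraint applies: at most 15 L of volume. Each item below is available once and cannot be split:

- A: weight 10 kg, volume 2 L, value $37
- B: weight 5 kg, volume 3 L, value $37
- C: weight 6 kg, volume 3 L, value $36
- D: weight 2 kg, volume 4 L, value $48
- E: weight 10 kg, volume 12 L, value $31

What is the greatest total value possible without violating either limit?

Feasible sets respecting both limits:
- A+B+D: weight 17, volume 9, value 122
- A+C+D: weight 18, volume 9, value 121
- B+C+D: weight 13, volume 10, value 121
Best: $122.

$122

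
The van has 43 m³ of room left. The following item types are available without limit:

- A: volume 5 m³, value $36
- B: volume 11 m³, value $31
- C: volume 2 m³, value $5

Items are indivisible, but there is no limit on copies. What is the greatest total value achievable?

$293

Best value-per-unit is A at 36/5; filling with it alone gives 8×36 = 288.
Optimal mix: 8×A + 1×C → volume 42, value 293.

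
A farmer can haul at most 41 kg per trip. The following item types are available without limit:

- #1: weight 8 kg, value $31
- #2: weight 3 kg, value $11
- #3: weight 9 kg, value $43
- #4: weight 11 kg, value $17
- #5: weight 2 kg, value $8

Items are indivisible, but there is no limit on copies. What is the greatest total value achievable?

Best value-per-unit is #3 at 43/9; filling with it alone gives 4×43 = 172.
Optimal mix: 1×#2 + 4×#3 + 1×#5 → weight 41, value 191.

$191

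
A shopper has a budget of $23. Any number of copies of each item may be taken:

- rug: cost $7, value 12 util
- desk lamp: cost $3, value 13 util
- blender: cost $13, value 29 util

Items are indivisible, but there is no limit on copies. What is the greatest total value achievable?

91 util

Best value-per-unit is desk lamp at 13/3, and filling with it alone uses cost 7×3=21. No mix of the others beats 7×13 = 91.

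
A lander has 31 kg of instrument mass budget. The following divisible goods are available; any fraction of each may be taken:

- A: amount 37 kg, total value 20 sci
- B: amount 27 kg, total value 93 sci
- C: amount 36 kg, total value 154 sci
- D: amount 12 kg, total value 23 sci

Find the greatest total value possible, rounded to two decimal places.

132.61

Take in order of value per unit:
- C (154/36 per unit): 31 of 36 → value 31×154/36 = 132.6111, running total 132.61
Total 132.61.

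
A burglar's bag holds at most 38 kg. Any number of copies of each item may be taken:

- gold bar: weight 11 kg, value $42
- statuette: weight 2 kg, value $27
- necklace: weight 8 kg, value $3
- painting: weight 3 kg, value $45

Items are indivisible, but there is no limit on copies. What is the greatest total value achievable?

$567

Best value-per-unit is painting at 45/3; filling with it alone gives 12×45 = 540.
Optimal mix: 1×statuette + 12×painting → weight 38, value 567.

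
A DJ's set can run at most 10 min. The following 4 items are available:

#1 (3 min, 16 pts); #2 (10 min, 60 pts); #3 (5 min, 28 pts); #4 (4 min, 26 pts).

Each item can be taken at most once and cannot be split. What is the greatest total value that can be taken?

This is a 0/1 knapsack; check combinations near the capacity.
- #2: duration 10, value 60
- #3+#4: duration 5+4=9, value 28+26=54
- #1+#3: duration 3+5=8, value 16+28=44
Best: 60 pts.

60 pts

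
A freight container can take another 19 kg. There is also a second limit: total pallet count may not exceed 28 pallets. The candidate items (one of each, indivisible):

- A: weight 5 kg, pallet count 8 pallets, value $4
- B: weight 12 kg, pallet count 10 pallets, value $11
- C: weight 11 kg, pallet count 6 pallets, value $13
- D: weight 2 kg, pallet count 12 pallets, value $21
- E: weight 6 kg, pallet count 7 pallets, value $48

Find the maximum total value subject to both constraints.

Feasible sets respecting both limits:
- C+D+E: weight 19, pallet count 25, value 82
- A+D+E: weight 13, pallet count 27, value 73
- D+E: weight 8, pallet count 19, value 69
- C+E: weight 17, pallet count 13, value 61
Best: $82.

$82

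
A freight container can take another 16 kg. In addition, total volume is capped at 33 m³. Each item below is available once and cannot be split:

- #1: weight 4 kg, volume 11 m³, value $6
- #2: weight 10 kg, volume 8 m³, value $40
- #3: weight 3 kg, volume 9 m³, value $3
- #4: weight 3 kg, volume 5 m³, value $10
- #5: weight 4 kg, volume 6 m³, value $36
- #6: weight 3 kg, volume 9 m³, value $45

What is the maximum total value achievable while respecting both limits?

Feasible sets respecting both limits:
- #1+#4+#5+#6: weight 14, volume 31, value 97
- #2+#4+#6: weight 16, volume 22, value 95
- #3+#4+#5+#6: weight 13, volume 29, value 94
- #4+#5+#6: weight 10, volume 20, value 91
Best: $97.

$97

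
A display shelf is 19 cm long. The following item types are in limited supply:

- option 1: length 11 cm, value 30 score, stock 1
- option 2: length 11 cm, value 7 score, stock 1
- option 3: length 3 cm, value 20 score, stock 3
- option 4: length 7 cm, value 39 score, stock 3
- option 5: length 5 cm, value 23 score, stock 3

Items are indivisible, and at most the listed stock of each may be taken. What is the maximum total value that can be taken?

Top feasible selections:
- 3×option 3 + 2×option 5: length 19, value 106
- 2×option 3 + 1×option 4 + 1×option 5: length 18, value 102
- 2×option 4 + 1×option 5: length 19, value 101
- 3×option 3 + 1×option 4: length 16, value 99
Best: 106 score.

106 score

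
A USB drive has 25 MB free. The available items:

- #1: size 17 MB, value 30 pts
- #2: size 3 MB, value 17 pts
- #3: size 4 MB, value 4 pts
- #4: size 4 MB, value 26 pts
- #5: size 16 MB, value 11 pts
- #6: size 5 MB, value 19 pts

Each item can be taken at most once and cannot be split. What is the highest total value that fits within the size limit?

73 pts

Check high-value combinations within 25 MB:
- #1+#2+#4: size 17+3+4=24, value 30+17+26=73
- #2+#3+#4+#6: size 3+4+4+5=16, value 17+4+26+19=66
- #1+#2+#6: size 17+3+5=25, value 30+17+19=66
Best: 73 pts.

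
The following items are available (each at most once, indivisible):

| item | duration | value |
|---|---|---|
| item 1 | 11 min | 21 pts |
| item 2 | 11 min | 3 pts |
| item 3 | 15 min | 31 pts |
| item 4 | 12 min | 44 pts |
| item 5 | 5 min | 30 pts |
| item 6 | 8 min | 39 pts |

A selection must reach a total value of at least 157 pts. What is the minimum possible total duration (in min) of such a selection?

Subsets with value ≥ 157, sorted by total duration:
- item 1+item 3+item 4+item 5+item 6: duration 51, value 165
- item 1+item 2+item 3+item 4+item 5+item 6: duration 62, value 168
Minimum duration: 51 min.

51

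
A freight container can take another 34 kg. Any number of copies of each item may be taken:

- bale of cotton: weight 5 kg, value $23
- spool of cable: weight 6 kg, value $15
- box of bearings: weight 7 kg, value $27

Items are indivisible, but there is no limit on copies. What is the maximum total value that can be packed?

$146

Best value-per-unit is bale of cotton at 23/5; filling with it alone gives 6×23 = 138.
Optimal mix: 4×bale of cotton + 2×box of bearings → weight 34, value 146.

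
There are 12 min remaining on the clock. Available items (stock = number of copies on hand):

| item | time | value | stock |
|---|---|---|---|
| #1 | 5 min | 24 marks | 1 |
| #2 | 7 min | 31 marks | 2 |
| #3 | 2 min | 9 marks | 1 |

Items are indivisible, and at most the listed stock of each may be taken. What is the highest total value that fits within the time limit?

Top feasible selections:
- 1×#1 + 1×#2: time 12, value 55
- 1×#2 + 1×#3: time 9, value 40
- 1×#1 + 1×#3: time 7, value 33
- 1×#2: time 7, value 31
Best: 55 marks.

55 marks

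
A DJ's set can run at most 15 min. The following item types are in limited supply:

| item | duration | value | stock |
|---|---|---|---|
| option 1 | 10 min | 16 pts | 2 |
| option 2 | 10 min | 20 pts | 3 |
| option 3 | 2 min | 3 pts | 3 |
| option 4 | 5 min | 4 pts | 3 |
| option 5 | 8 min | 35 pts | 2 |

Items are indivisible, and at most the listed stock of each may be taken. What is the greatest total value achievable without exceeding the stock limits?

44 pts

Top feasible selections:
- 3×option 3 + 1×option 5: duration 14, value 44
- 1×option 3 + 1×option 4 + 1×option 5: duration 15, value 42
Best: 44 pts.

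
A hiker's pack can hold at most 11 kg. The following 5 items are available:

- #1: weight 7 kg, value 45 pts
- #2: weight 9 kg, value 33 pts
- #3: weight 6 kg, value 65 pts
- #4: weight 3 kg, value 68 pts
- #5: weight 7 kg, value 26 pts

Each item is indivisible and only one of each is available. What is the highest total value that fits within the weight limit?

Check high-value combinations within 11 kg:
- #3+#4: weight 6+3=9, value 65+68=133
- #1+#4: weight 7+3=10, value 45+68=113
- #4+#5: weight 3+7=10, value 68+26=94
- #4: weight 3, value 68
- #3: weight 6, value 65
Best: 133 pts.

133 pts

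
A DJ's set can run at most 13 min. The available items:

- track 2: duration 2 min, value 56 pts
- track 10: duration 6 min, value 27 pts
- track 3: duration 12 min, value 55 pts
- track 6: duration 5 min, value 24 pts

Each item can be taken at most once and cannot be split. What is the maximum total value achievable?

107 pts

Check high-value combinations within 13 min:
- track 2+track 10+track 6: duration 2+6+5=13, value 56+27+24=107
- track 2+track 10: duration 2+6=8, value 56+27=83
- track 2+track 6: duration 2+5=7, value 56+24=80
Best: 107 pts.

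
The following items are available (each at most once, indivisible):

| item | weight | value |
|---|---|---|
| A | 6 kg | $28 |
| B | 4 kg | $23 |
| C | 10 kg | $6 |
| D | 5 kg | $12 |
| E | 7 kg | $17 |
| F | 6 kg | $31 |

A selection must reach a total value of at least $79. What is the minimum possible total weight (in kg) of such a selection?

16

Subsets with value ≥ 79, sorted by total weight:
- A+B+F: weight 16, value 82
- A+B+D+F: weight 21, value 94
- B+D+E+F: weight 22, value 83
- A+B+D+E: weight 22, value 80
Minimum weight: 16 kg.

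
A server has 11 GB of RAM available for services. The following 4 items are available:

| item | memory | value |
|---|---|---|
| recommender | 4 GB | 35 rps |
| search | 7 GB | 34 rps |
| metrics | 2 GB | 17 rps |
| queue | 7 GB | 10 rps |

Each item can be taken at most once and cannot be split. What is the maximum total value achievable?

69 rps

Check high-value combinations within 11 GB:
- recommender+search: memory 4+7=11, value 35+34=69
- recommender+metrics: memory 4+2=6, value 35+17=52
- search+metrics: memory 7+2=9, value 34+17=51
- recommender+queue: memory 4+7=11, value 35+10=45
Best: 69 rps.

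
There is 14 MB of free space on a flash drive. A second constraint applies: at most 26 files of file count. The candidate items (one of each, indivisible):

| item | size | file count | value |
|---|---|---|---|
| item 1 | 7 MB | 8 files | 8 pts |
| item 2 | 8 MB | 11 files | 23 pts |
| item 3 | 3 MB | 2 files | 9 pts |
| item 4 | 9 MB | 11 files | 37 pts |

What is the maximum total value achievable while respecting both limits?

46 pts

Feasible sets respecting both limits:
- item 3+item 4: size 12, file count 13, value 46
- item 4: size 9, file count 11, value 37
- item 2+item 3: size 11, file count 13, value 32
- item 2: size 8, file count 11, value 23
Best: 46 pts.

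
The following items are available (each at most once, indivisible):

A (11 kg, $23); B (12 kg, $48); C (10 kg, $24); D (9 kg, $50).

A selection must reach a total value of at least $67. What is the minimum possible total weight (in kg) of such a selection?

19

Subsets with value ≥ 67, sorted by total weight:
- C+D: weight 19, value 74
- A+D: weight 20, value 73
- B+D: weight 21, value 98
- B+C: weight 22, value 72
Minimum weight: 19 kg.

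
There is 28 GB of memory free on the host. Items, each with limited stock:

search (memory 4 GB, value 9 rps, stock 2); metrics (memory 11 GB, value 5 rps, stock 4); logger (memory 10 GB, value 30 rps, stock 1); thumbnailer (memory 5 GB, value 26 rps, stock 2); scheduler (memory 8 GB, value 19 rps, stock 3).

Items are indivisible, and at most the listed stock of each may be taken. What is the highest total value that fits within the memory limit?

Top feasible selections:
- 1×logger + 2×thumbnailer + 1×scheduler: memory 28, value 101
- 2×search + 1×logger + 2×thumbnailer: memory 28, value 100
Best: 101 rps.

101 rps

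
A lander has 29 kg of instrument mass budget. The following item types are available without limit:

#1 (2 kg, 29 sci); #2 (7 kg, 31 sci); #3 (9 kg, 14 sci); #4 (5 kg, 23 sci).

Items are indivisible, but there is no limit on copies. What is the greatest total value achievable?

406 sci

Best value-per-unit is #1 at 29/2, and filling with it alone uses mass 14×2=28. No mix of the others beats 14×29 = 406.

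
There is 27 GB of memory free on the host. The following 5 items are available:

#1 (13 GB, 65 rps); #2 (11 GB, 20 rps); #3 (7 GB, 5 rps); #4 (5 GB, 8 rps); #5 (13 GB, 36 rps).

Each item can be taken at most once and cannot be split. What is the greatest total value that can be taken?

Check high-value combinations within 27 GB:
- #1+#5: memory 13+13=26, value 65+36=101
- #1+#2: memory 13+11=24, value 65+20=85
- #1+#3+#4: memory 13+7+5=25, value 65+5+8=78
Best: 101 rps.

101 rps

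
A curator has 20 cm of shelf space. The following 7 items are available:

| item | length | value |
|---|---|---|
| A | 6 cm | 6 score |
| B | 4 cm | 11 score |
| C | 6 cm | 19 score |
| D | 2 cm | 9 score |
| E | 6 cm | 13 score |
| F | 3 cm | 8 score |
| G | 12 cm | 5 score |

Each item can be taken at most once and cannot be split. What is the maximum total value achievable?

Check high-value combinations within 20 cm:
- B+C+D+E: length 4+6+2+6=18, value 11+19+9+13=52
- B+C+E+F: length 4+6+6+3=19, value 11+19+13+8=51
- C+D+E+F: length 6+2+6+3=17, value 19+9+13+8=49
- B+C+D+F: length 4+6+2+3=15, value 11+19+9+8=47
- A+C+D+E: length 6+6+2+6=20, value 6+19+9+13=47
Best: 52 score.

52 score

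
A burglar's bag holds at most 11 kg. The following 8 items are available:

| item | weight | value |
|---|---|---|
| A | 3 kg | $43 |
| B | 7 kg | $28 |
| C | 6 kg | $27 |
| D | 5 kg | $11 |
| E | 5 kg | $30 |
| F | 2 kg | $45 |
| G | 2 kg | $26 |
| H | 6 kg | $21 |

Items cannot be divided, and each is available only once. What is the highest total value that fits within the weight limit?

$118

Check high-value combinations within 11 kg:
- A+E+F: weight 3+5+2=10, value 43+30+45=118
- A+C+F: weight 3+6+2=11, value 43+27+45=115
- A+F+G: weight 3+2+2=7, value 43+45+26=114
- A+F+H: weight 3+2+6=11, value 43+45+21=109
- E+F+G: weight 5+2+2=9, value 30+45+26=101
Best: $118.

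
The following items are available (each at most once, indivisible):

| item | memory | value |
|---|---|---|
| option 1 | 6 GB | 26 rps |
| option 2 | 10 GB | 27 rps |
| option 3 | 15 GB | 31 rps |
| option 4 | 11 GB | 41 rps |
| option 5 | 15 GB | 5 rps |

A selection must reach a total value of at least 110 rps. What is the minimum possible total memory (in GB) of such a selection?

42

Subsets with value ≥ 110, sorted by total memory:
- option 1+option 2+option 3+option 4: memory 42, value 125
- option 1+option 2+option 3+option 4+option 5: memory 57, value 130
Minimum memory: 42 GB.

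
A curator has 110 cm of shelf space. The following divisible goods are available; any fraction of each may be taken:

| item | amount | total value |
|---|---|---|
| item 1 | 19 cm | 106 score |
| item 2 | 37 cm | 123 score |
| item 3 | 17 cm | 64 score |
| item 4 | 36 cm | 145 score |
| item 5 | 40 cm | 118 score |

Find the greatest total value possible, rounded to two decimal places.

440.95

Take in order of value per unit:
- item 1 (106/19 per unit): all 19 → value 106, running total 106.00
- item 4 (145/36 per unit): all 36 → value 145, running total 251.00
- item 3 (64/17 per unit): all 17 → value 64, running total 315.00
- item 2 (123/37 per unit): all 37 → value 123, running total 438.00
- item 5 (118/40 per unit): 1 of 40 → value 1×118/40 = 2.9500, running total 440.95
Total 440.95.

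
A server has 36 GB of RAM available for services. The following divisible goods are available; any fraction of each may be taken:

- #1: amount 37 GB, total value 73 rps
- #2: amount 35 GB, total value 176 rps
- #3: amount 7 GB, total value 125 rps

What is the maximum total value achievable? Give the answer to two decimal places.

270.83

Take in order of value per unit:
- #3 (125/7 per unit): all 7 → value 125, running total 125.00
- #2 (176/35 per unit): 29 of 35 → value 29×176/35 = 145.8286, running total 270.83
Total 270.83.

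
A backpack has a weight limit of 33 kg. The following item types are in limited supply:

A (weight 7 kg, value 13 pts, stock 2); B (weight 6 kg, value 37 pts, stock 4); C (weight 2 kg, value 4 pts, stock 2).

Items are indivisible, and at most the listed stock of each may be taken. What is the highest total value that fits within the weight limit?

165 pts

Top feasible selections:
- 1×A + 4×B + 1×C: weight 33, value 165
- 1×A + 4×B: weight 31, value 161
- 4×B + 2×C: weight 28, value 156
Best: 165 pts.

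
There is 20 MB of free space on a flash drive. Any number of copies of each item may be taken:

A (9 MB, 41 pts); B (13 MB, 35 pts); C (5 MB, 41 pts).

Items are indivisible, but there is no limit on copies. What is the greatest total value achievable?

164 pts

Best value-per-unit is C at 41/5, and filling with it alone uses size 4×5=20. No mix of the others beats 4×41 = 164.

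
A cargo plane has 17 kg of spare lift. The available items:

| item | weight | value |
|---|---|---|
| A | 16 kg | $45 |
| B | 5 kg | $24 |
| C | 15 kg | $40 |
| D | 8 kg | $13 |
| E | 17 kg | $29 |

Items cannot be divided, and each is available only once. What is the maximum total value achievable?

This is a 0/1 knapsack; check combinations near the capacity.
- A: weight 16, value 45
- C: weight 15, value 40
- B+D: weight 5+8=13, value 24+13=37
- E: weight 17, value 29
- B: weight 5, value 24
Best: $45.

$45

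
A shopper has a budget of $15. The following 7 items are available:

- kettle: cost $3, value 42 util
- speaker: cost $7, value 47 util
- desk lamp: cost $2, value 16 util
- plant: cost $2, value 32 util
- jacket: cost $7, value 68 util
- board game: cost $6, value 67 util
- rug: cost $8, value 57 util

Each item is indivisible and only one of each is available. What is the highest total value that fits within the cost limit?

167 util

Check high-value combinations within $15:
- plant+jacket+board game: cost 2+7+6=15, value 32+68+67=167
- kettle+desk lamp+plant+jacket: cost 3+2+2+7=14, value 42+16+32+68=158
- kettle+desk lamp+plant+board game: cost 3+2+2+6=13, value 42+16+32+67=157
- desk lamp+jacket+board game: cost 2+7+6=15, value 16+68+67=151
Best: 167 util.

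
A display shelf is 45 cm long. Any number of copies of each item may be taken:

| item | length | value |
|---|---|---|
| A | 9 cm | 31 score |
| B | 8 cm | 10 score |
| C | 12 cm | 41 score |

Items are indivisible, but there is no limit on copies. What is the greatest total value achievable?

Best value-per-unit is A at 31/9, and filling with it alone uses length 5×9=45. No mix of the others beats 5×31 = 155.

155 score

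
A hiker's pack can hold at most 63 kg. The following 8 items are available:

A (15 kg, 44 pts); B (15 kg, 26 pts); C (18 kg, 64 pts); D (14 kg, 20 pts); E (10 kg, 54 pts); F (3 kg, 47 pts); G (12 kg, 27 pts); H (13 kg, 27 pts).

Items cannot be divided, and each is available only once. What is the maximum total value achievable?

236 pts

This is a 0/1 knapsack; check combinations near the capacity.
- A+C+E+F+G: weight 15+18+10+3+12=58, value 44+64+54+47+27=236
- A+C+E+F+H: weight 15+18+10+3+13=59, value 44+64+54+47+27=236
- A+B+C+E+F: weight 15+15+18+10+3=61, value 44+26+64+54+47=235
Best: 236 pts.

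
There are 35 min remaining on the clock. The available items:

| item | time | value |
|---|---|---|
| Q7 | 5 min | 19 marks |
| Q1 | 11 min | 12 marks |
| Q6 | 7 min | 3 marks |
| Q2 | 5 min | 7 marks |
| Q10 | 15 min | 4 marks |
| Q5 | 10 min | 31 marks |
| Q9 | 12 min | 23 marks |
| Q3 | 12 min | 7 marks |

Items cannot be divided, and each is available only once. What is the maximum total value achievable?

Check high-value combinations within 35 min:
- Q7+Q2+Q5+Q9: time 5+5+10+12=32, value 19+7+31+23=80
- Q7+Q6+Q5+Q9: time 5+7+10+12=34, value 19+3+31+23=76
- Q7+Q5+Q9: time 5+10+12=27, value 19+31+23=73
- Q7+Q1+Q2+Q5: time 5+11+5+10=31, value 19+12+7+31=69
- Q1+Q5+Q9: time 11+10+12=33, value 12+31+23=66
Best: 80 marks.

80 marks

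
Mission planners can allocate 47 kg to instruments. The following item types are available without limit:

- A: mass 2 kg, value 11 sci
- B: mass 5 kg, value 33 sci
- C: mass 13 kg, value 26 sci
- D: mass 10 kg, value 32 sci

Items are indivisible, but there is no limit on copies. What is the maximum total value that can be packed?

Best value-per-unit is B at 33/5; filling with it alone gives 9×33 = 297.
Optimal mix: 1×A + 9×B → mass 47, value 308.

308 sci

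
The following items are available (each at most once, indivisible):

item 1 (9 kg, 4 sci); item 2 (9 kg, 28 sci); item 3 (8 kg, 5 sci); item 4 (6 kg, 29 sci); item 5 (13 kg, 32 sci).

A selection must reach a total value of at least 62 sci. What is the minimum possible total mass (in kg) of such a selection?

23

Subsets with value ≥ 62, sorted by total mass:
- item 2+item 3+item 4: mass 23, value 62
- item 3+item 4+item 5: mass 27, value 66
- item 2+item 4+item 5: mass 28, value 89
Minimum mass: 23 kg.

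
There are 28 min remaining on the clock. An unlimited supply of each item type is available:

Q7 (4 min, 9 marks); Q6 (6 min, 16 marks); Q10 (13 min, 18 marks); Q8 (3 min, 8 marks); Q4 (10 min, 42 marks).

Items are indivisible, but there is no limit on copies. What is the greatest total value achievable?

102 marks

Best value-per-unit is Q4 at 42/10; filling with it alone gives 2×42 = 84.
Optimal mix: 2×Q7 + 2×Q4 → time 28, value 102.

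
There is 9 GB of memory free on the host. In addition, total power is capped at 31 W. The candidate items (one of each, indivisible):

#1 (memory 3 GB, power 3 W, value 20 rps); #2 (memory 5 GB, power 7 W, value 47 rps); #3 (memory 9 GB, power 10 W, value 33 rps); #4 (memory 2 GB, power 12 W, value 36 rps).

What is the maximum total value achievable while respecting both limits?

83 rps

Feasible sets respecting both limits:
- #2+#4: memory 7, power 19, value 83
- #1+#2: memory 8, power 10, value 67
- #1+#4: memory 5, power 15, value 56
- #2: memory 5, power 7, value 47
Best: 83 rps.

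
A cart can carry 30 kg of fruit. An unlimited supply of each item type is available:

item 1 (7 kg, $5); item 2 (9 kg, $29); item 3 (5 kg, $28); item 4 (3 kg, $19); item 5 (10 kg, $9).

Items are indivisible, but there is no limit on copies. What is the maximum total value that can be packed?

Best value-per-unit is item 4 at 19/3, and filling with it alone uses weight 10×3=30. No mix of the others beats 10×19 = 190.

$190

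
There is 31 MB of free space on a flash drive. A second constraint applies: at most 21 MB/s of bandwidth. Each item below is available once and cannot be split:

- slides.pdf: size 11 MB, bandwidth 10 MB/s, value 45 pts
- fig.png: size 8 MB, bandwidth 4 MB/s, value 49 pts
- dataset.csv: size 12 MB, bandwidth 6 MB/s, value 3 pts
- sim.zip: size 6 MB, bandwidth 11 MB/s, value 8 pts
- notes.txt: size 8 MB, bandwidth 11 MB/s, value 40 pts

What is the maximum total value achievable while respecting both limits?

97 pts

Feasible sets respecting both limits:
- slides.pdf+fig.png+dataset.csv: size 31, bandwidth 20, value 97
- slides.pdf+fig.png: size 19, bandwidth 14, value 94
- fig.png+dataset.csv+notes.txt: size 28, bandwidth 21, value 92
Best: 97 pts.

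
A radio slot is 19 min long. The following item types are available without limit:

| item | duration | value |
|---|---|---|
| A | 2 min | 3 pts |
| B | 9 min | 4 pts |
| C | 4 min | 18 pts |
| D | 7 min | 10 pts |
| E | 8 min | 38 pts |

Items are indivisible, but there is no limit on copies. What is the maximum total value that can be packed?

Best value-per-unit is E at 38/8; filling with it alone gives 2×38 = 76.
Optimal mix: 1×A + 2×E → duration 18, value 79.

79 pts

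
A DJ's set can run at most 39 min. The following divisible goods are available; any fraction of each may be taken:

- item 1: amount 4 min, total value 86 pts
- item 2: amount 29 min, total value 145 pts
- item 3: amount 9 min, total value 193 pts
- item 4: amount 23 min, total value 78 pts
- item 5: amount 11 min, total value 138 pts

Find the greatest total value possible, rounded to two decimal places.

492.00

Take in order of value per unit:
- item 1 (86/4 per unit): all 4 → value 86, running total 86.00
- item 3 (193/9 per unit): all 9 → value 193, running total 279.00
- item 5 (138/11 per unit): all 11 → value 138, running total 417.00
- item 2 (145/29 per unit): 15 of 29 → value 15×145/29 = 75.0000, running total 492.00
Total 492.00.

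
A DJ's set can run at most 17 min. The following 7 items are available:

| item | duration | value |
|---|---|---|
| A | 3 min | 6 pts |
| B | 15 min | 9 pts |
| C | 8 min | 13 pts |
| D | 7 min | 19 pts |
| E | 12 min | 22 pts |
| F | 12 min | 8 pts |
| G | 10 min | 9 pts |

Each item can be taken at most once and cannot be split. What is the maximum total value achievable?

This is a 0/1 knapsack; check combinations near the capacity.
- C+D: duration 8+7=15, value 13+19=32
- A+E: duration 3+12=15, value 6+22=28
- D+G: duration 7+10=17, value 19+9=28
Best: 32 pts.

32 pts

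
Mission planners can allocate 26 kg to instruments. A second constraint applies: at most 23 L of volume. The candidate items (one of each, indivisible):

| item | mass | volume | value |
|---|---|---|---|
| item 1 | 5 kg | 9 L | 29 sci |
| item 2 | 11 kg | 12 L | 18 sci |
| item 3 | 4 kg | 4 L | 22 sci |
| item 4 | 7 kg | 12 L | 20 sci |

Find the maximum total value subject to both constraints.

51 sci

Feasible sets respecting both limits:
- item 1+item 3: mass 9, volume 13, value 51
- item 1+item 4: mass 12, volume 21, value 49
- item 1+item 2: mass 16, volume 21, value 47
- item 3+item 4: mass 11, volume 16, value 42
Best: 51 sci.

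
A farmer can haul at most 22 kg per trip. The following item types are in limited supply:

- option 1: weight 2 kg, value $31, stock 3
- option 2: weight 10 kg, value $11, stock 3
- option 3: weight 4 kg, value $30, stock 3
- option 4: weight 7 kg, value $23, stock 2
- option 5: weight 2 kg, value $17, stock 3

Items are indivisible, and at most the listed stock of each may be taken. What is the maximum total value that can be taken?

Top feasible selections:
- 3×option 1 + 3×option 3 + 2×option 5: weight 22, value 217
- 3×option 1 + 2×option 3 + 3×option 5: weight 20, value 204
- 2×option 1 + 3×option 3 + 3×option 5: weight 22, value 203
- 3×option 1 + 3×option 3 + 1×option 5: weight 20, value 200
Best: $217.

$217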